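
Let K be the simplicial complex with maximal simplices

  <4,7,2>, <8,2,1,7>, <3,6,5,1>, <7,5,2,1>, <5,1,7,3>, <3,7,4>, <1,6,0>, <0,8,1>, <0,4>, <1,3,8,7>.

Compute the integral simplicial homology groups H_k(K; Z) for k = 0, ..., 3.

Take the total order 0 < 1 < 2 < 3 < 4 < 5 < 6 < 7 < 8 on the vertex set. Then K (dimension 3) consists of the simplices:

  0-simplices (9): [0], [1], [2], [3], [4], [5], [6], [7], [8]
  1-simplices (23): [0,1], [0,4], [0,6], [0,8], [1,2], [1,3], [1,5], [1,6], [1,7], [1,8], [2,4], [2,5], [2,7], [2,8], [3,4], [3,5], [3,6], [3,7], [3,8], [4,7], [5,6], [5,7], [7,8]
  2-simplices (19): (19 of them)
  3-simplices (5): [1,2,5,7], [1,2,7,8], [1,3,5,6], [1,3,5,7], [1,3,7,8]

so the chain groups are C_0 ≅ Z^9, C_1 ≅ Z^23, C_2 ≅ Z^19, C_3 ≅ Z^5.

The boundary map ∂_1: C_1 → C_0 sends each edge [p,q] (with p < q) to q − p. For instance
  ∂[3,5] = [5] − [3].
The resulting 9×23 matrix has rank 8, and its Smith normal form has invariant factors (1,1,1,1,1,1,1,1).

Boundary ∂_2: C_2 → C_1 acts by ∂[p,q,r] = [q,r] − [p,r] + [p,q]. For instance
  ∂[3,5,6] = [5,6] − [3,6] + [3,5],
  ∂[1,3,6] = [3,6] − [1,6] + [1,3].
The resulting 23×19 matrix has rank 14, and its Smith normal form has invariant factors (1,1,1,1,1,1,1,1,1,1,1,1,1,1).

The boundary map ∂_3: C_3 → C_2 sends each 3-simplex σ to the alternating sum Σ_i (−1)^i (σ with its i-th vertex removed). For instance
  ∂[1,2,5,7] = [2,5,7] − [1,5,7] + [1,2,7] − [1,2,5],
  ∂[1,3,7,8] = [3,7,8] − [1,7,8] + [1,3,8] − [1,3,7].
The resulting 19×5 matrix has rank 5, and its Smith normal form has invariant factors (1,1,1,1,1).

Computing H_k = (kernel of ∂_k) / (image of ∂_{k+1}):

  H_0: rank C_0 − rank ∂_1 = 9 − 8 = 1, and the invariant factors of ∂_1 are all 1, so H_0 = Z.
  H_1: rank ker ∂_1 − rank ∂_2 = (23 − 8) − 14 = 1, and the invariant factors of ∂_2 are all 1, so H_1 = Z.
  H_2: rank ker ∂_2 − rank ∂_3 = (19 − 14) − 5 = 0, and the invariant factors of ∂_3 are all 1, so H_2 = 0.
  H_3: rank ker ∂_3 − rank ∂_4 = (5 − 5) − 0 = 0, and there is no ∂_4, so H_3 = 0.

H_0 = Z,  H_1 = Z,  H_2 = 0,  H_3 = 0.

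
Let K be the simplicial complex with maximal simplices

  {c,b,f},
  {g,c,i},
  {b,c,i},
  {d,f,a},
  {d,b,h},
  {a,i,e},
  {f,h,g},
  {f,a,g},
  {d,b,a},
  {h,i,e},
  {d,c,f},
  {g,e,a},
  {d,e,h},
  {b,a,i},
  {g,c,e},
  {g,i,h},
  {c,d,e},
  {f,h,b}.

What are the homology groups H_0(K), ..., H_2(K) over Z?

H_0 = Z,  H_1 = Z ⊕ Z/2,  H_2 = 0.

Take the total order a < b < c < d < e < f < g < h < i on the vertex set. Then K (dimension 2) consists of the simplices:

  0-simplices (9): a, b, c, d, e, f, g, h, i
  1-simplices (27): ab, ad, ae, af, ag, ai, bc, bd, bf, bh, bi, cd, ce, cf, cg, ci, de, df, dh, eg, eh, ei, fg, fh, gh, gi, hi
  2-simplices (18): abd, abi, adf, aeg, aei, afg, bcf, bci, bdh, bfh, cde, cdf, ceg, cgi, deh, ehi, fgh, ghi

so the chain groups are C_0 ≅ Z^9, C_1 ≅ Z^27, C_2 ≅ Z^18.

The boundary map ∂_1: C_1 → C_0 maps an edge to its endpoints' difference, ∂[p,q] = q − p.
The 9×27 boundary matrix has rank 8 and Smith normal form diag(1,1,1,1,1,1,1,1).

Boundary ∂_2: C_2 → C_1 maps a triangle to the signed sum of its edges. For instance
  ∂deh = eh − dh + de,
  ∂cdf = df − cf + cd.
The 27×18 boundary matrix has rank 18 and Smith normal form diag(1,1,1,1,1,1,1,1,1,1,1,1,1,1,1,1,1,2).

Now H_k = ker ∂_k / im ∂_{k+1}, so:

  H_0: rank C_0 − rank ∂_1 = 9 − 8 = 1, and the invariant factors of ∂_1 are all 1, so H_0 ≅ Z.
  H_1: rank ker ∂_1 − rank ∂_2 = (27 − 8) − 18 = 1, and ∂_2 has invariant factor 2 > 1, so H_1 ≅ Z ⊕ Z/2.
  H_2: rank ker ∂_2 − rank ∂_3 = (18 − 18) − 0 = 0, and there is no ∂_3, so H_2 ≅ 0.

(K is a triangulation of the Klein bottle.)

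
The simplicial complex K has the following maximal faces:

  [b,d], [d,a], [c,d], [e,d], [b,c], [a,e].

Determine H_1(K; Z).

H_1 ≅ Z^2.

Fix the vertex order a < b < c < d < e and write every simplex with vertices in increasing order. Then dim K = 1 and the simplices of K are:

  0-simplices (5): a, b, c, d, e
  1-simplices (6): ad, ae, bc, bd, cd, de

giving chain groups C_0 ≅ Z^5, C_1 ≅ Z^6.

Boundary ∂_1: C_1 → C_0 sends each edge [p,q] (with p < q) to q − p. For instance
  ∂bd = d − b.
This gives a 5×6 integer matrix of rank 4; reducing to Smith normal form yields diagonal entries (1,1,1,1).

Now H_k = ker ∂_k / im ∂_{k+1}, so:

  H_1: rank ker ∂_1 − rank ∂_2 = (6 − 4) − 0 = 2, and there is no ∂_2, so H_1 ≅ Z^2.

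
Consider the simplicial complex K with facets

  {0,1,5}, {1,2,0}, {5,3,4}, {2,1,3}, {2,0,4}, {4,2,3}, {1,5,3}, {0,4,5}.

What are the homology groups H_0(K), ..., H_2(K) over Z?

H_0 = Z,  H_1 = 0,  H_2 = Z.

Fix the vertex order 0 < 1 < 2 < 3 < 4 < 5 and write every simplex with vertices in increasing order. Then dim K = 2 and the simplices of K are:

  0-simplices (6): [0], [1], [2], [3], [4], [5]
  1-simplices (12): [0,1], [0,2], [0,4], [0,5], [1,2], [1,3], [1,5], [2,3], [2,4], [3,4], [3,5], [4,5]
  2-simplices (8): [0,1,2], [0,1,5], [0,2,4], [0,4,5], [1,2,3], [1,3,5], [2,3,4], [3,4,5]

Hence C_0 ≅ Z^6, C_1 ≅ Z^12, C_2 ≅ Z^8.

The boundary map ∂_1: C_1 → C_0 maps an edge to its endpoints' difference, ∂[p,q] = q − p. For instance
  ∂[3,5] = [5] − [3].
The resulting 6×12 matrix has rank 5, and its Smith normal form has invariant factors (1,1,1,1,1).

Boundary ∂_2: C_2 → C_1 sends each 2-simplex [p,q,r] to [q,r] − [p,r] + [p,q]. For instance
  ∂[1,3,5] = [3,5] − [1,5] + [1,3],
  ∂[0,2,4] = [2,4] − [0,4] + [0,2].
This gives a 12×8 integer matrix of rank 7; reducing to Smith normal form yields diagonal entries (1,1,1,1,1,1,1).

Computing H_k = (kernel of ∂_k) / (image of ∂_{k+1}):

  H_0: rank C_0 − rank ∂_1 = 6 − 5 = 1, and the invariant factors of ∂_1 are all 1, so H_0 ≅ Z.
  H_1: rank ker ∂_1 − rank ∂_2 = (12 − 5) − 7 = 0, and the invariant factors of ∂_2 are all 1, so H_1 ≅ 0.
  H_2: rank ker ∂_2 − rank ∂_3 = (8 − 7) − 0 = 1, and there is no ∂_3, so H_2 ≅ Z.

As a check, the Euler characteristic is 6 − 12 + 8 = 2, which agrees with 1 − 0 + 1 = 2.
(K is a triangulation of the 2-sphere S^2.)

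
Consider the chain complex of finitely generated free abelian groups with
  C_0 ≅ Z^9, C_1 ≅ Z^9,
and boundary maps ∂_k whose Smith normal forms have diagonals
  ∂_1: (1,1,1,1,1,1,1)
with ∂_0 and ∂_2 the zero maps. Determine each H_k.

H_0 = Z^2,  H_1 = Z^2.

H_0: b_0 = 9 − 0 − 7 = 2; torsion from ∂_1 factors > 1: none. So H_0 = Z^2.
H_1: b_1 = 9 − 7 − 0 = 2; torsion from ∂_2 factors > 1: none. So H_1 = Z^2.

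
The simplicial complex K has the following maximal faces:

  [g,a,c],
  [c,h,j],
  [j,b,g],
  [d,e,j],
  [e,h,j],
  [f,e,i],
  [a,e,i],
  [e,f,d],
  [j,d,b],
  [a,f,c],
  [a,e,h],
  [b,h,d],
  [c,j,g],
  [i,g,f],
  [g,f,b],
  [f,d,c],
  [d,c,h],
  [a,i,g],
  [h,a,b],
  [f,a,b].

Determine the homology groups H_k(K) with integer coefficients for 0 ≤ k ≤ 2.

H_0 ≅ Z,  H_1 ≅ Z ⊕ Z/2Z,  H_2 = 0.

We work with the vertex ordering a < b < c < d < e < f < g < h < i < j. The simplices of K, each written with vertices in increasing order, are:

  0-simplices (10): a, b, c, d, e, f, g, h, i, j
  1-simplices (30): ab, ac, ae, af, ag, ah, ai, bd, bf, bg, bh, bj, cd, cf, cg, ch, cj, de, df, dh, dj, ef, eh, ei, ej, fg, fi, gi, gj, hj
  2-simplices (20): abf, abh, acf, acg, aeh, aei, agi, bdh, bdj, bfg, bgj, cdf, cdh, cgj, chj, def, dej, efi, ehj, fgi

so the chain groups are C_0 ≅ Z^10, C_1 ≅ Z^30, C_2 ≅ Z^20.

Boundary ∂_1: C_1 → C_0 maps an edge to its endpoints' difference, ∂[p,q] = q − p. For instance
  ∂cj = j − c.
This gives a 10×30 integer matrix of rank 9; reducing to Smith normal form yields diagonal entries (1,1,1,1,1,1,1,1,1).

∂_2: C_2 → C_1 acts by ∂[p,q,r] = [q,r] − [p,r] + [p,q]. For instance
  ∂cgj = gj − cj + cg,
  ∂aeh = eh − ah + ae.
As a 30×20 matrix over Z this has rank 20, with invariant factors (1,1,1,1,1,1,1,1,1,1,1,1,1,1,1,1,1,1,1,2).

Reading off H_k = ker ∂_k / im ∂_{k+1}:

  H_0: rank C_0 − rank ∂_1 = 10 − 9 = 1, and the invariant factors of ∂_1 are all 1, so H_0 ≅ Z.
  H_1: rank ker ∂_1 − rank ∂_2 = (30 − 9) − 20 = 1, and ∂_2 has invariant factor 2 > 1, so H_1 ≅ Z ⊕ Z/2Z.
  H_2: rank ker ∂_2 − rank ∂_3 = (20 − 20) − 0 = 0, and there is no ∂_3, so H_2 ≅ 0.

As a check, the Euler characteristic is 10 − 30 + 20 = 0, which agrees with 1 − 1 + 0 = 0.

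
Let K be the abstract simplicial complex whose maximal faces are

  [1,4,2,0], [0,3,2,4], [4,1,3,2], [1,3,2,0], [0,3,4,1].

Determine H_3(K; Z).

K has 5 vertices, 10 edges, 10 triangles, 5 3-simplices.
rank ∂_3 = 4, rank ∂_4 = 0 ⇒ b_3 = 5 − 4 − 0 = 1. So H_3 = Z.

H_3 ≅ Z.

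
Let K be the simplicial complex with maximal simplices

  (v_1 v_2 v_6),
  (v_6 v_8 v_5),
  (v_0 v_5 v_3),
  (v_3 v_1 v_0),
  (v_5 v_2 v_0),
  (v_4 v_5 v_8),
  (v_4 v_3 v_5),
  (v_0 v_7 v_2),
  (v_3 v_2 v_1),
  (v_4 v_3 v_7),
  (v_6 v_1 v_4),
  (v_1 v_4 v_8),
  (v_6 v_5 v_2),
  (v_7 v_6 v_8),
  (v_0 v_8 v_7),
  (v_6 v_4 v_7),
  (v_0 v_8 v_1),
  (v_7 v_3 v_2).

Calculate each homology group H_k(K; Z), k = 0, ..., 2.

Order the vertices as v_0 < v_1 < v_2 < v_3 < v_4 < v_5 < v_6 < v_7 < v_8. Listing each simplex with vertices in this order, K has dimension 2 with simplices:

  0-simplices (9): [v_0], [v_1], [v_2], [v_3], [v_4], [v_5], [v_6], [v_7], [v_8]
  1-simplices (27): (27 of them)
  2-simplices (18): (18 of them)

Hence C_0 ≅ Z^9, C_1 ≅ Z^27, C_2 ≅ Z^18.

∂_1: C_1 → C_0 maps an edge to its endpoints' difference, ∂[p,q] = q − p. For instance
  ∂[v_4,v_5] = [v_5] − [v_4].
This gives a 9×27 integer matrix of rank 8; reducing to Smith normal form yields diagonal entries (1,1,1,1,1,1,1,1).

∂_2: C_2 → C_1 maps a triangle to the signed sum of its edges. For instance
  ∂[v_2,v_5,v_6] = [v_5,v_6] − [v_2,v_6] + [v_2,v_5],
  ∂[v_6,v_7,v_8] = [v_7,v_8] − [v_6,v_8] + [v_6,v_7].
The resulting 27×18 matrix has rank 18, and its Smith normal form has invariant factors (1,1,1,1,1,1,1,1,1,1,1,1,1,1,1,1,1,2).

From H_k ≅ ker(∂_k) / im(∂_{k+1}) we obtain:

  H_0: rank C_0 − rank ∂_1 = 9 − 8 = 1, and the invariant factors of ∂_1 are all 1, so H_0 = Z.
  H_1: rank ker ∂_1 − rank ∂_2 = (27 − 8) − 18 = 1, and ∂_2 has invariant factor 2 > 1, so H_1 = Z ⊕ Z/2.
  H_2: rank ker ∂_2 − rank ∂_3 = (18 − 18) − 0 = 0, and there is no ∂_3, so H_2 = 0.

As a check, the Euler characteristic is 9 − 27 + 18 = 0, which agrees with 1 − 1 + 0 = 0.

H_0 ≅ Z,  H_1 ≅ Z ⊕ Z/2,  H_2 = 0.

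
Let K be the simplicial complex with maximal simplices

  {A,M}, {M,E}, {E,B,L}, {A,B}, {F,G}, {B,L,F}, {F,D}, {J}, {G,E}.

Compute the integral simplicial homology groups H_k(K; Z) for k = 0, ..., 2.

H_0 = Z^2,  H_1 = Z^2,  H_2 = 0.

Order the vertices as A < B < D < E < F < G < J < L < M. Listing each simplex with vertices in this order, K has dimension 2 with simplices:

  0-simplices (9): A, B, D, E, F, G, J, L, M
  1-simplices (11): AB, AM, BE, BF, BL, DF, EG, EL, EM, FG, FL
  2-simplices (2): BEL, BFL

so the chain groups are C_0 ≅ Z^9, C_1 ≅ Z^11, C_2 ≅ Z^2.

Boundary ∂_1: C_1 → C_0 is given by ∂[p,q] = [q] − [p]. For instance
  ∂FG = G − F.
The resulting 9×11 matrix has rank 7, and its Smith normal form has invariant factors (1,1,1,1,1,1,1).

Boundary ∂_2: C_2 → C_1 acts by ∂[p,q,r] = [q,r] − [p,r] + [p,q]. For instance
  ∂BEL = EL − BL + BE,
  ∂BFL = FL − BL + BF.
The resulting 11×2 matrix has rank 2, and its Smith normal form has invariant factors (1,1).

Now H_k = ker ∂_k / im ∂_{k+1}, so:

  H_0: rank C_0 − rank ∂_1 = 9 − 7 = 2, and the invariant factors of ∂_1 are all 1, so H_0 ≅ Z^2.
  H_1: rank ker ∂_1 − rank ∂_2 = (11 − 7) − 2 = 2, and the invariant factors of ∂_2 are all 1, so H_1 ≅ Z^2.
  H_2: rank ker ∂_2 − rank ∂_3 = (2 − 2) − 0 = 0, and there is no ∂_3, so H_2 ≅ 0.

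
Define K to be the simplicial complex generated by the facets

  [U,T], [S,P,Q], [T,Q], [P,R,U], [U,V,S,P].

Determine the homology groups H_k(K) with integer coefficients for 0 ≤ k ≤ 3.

H_0 ≅ Z,  H_1 ≅ Z,  H_2 = 0,  H_3 = 0.

Order the vertices as P < Q < R < S < T < U < V. Listing each simplex with vertices in this order, K has dimension 3 with simplices:

  0-simplices (7): P, Q, R, S, T, U, V
  1-simplices (12): PQ, PR, PS, PU, PV, QS, QT, RU, SU, SV, TU, UV
  2-simplices (6): PQS, PRU, PSU, PSV, PUV, SUV
  3-simplices (1): PSUV

so the chain groups are C_0 ≅ Z^7, C_1 ≅ Z^12, C_2 ≅ Z^6, C_3 ≅ Z^1.

∂_1: C_1 → C_0 is given by ∂[p,q] = [q] − [p]. For instance
  ∂TU = U − T.
The 7×12 boundary matrix has rank 6 and Smith normal form diag(1,1,1,1,1,1).

Boundary ∂_2: C_2 → C_1 sends each 2-simplex [p,q,r] to [q,r] − [p,r] + [p,q]. For instance
  ∂PSV = SV − PV + PS,
  ∂PUV = UV − PV + PU.
The 12×6 boundary matrix has rank 5 and Smith normal form diag(1,1,1,1,1).

Boundary ∂_3: C_3 → C_2 sends each 3-simplex σ to the alternating sum Σ_i (−1)^i (σ with its i-th vertex removed). For instance
  ∂PSUV = SUV − PUV + PSV − PSU.
As a 6×1 matrix over Z this has rank 1, with invariant factors (1).

Reading off H_k = ker ∂_k / im ∂_{k+1}:

  H_0: rank C_0 − rank ∂_1 = 7 − 6 = 1, and the invariant factors of ∂_1 are all 1, so H_0 ≅ Z.
  H_1: rank ker ∂_1 − rank ∂_2 = (12 − 6) − 5 = 1, and the invariant factors of ∂_2 are all 1, so H_1 ≅ Z.
  H_2: rank ker ∂_2 − rank ∂_3 = (6 − 5) − 1 = 0, and the invariant factors of ∂_3 are all 1, so H_2 ≅ 0.
  H_3: rank ker ∂_3 − rank ∂_4 = (1 − 1) − 0 = 0, and there is no ∂_4, so H_3 ≅ 0.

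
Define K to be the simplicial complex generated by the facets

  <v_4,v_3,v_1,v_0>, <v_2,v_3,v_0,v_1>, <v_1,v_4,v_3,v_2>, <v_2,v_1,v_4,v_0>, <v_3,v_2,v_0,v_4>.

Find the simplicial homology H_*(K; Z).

H_0 ≅ Z,  H_1 = 0,  H_2 = 0,  H_3 ≅ Z.

We work with the vertex ordering v_0 < v_1 < v_2 < v_3 < v_4. The simplices of K, each written with vertices in increasing order, are:

  0-simplices (5): [v_0], [v_1], [v_2], [v_3], [v_4]
  1-simplices (10): [v_0,v_1], [v_0,v_2], [v_0,v_3], [v_0,v_4], [v_1,v_2], [v_1,v_3], [v_1,v_4], [v_2,v_3], [v_2,v_4], [v_3,v_4]
  2-simplices (10): [v_0,v_1,v_2], [v_0,v_1,v_3], [v_0,v_1,v_4], [v_0,v_2,v_3], [v_0,v_2,v_4], [v_0,v_3,v_4], [v_1,v_2,v_3], [v_1,v_2,v_4], [v_1,v_3,v_4], [v_2,v_3,v_4]
  3-simplices (5): [v_0,v_1,v_2,v_3], [v_0,v_1,v_2,v_4], [v_0,v_1,v_3,v_4], [v_0,v_2,v_3,v_4], [v_1,v_2,v_3,v_4]

giving chain groups C_0 ≅ Z^5, C_1 ≅ Z^10, C_2 ≅ Z^10, C_3 ≅ Z^5.

Boundary ∂_1: C_1 → C_0 is given by ∂[p,q] = [q] − [p]. For instance
  ∂[v_1,v_3] = [v_3] − [v_1].
This gives a 5×10 integer matrix of rank 4; reducing to Smith normal form yields diagonal entries (1,1,1,1).

Boundary ∂_2: C_2 → C_1 sends each 2-simplex [p,q,r] to [q,r] − [p,r] + [p,q]. For instance
  ∂[v_0,v_2,v_3] = [v_2,v_3] − [v_0,v_3] + [v_0,v_2],
  ∂[v_0,v_1,v_4] = [v_1,v_4] − [v_0,v_4] + [v_0,v_1].
This gives a 10×10 integer matrix of rank 6; reducing to Smith normal form yields diagonal entries (1,1,1,1,1,1).

The boundary map ∂_3: C_3 → C_2 sends each 3-simplex σ to the alternating sum Σ_i (−1)^i (σ with its i-th vertex removed). For instance
  ∂[v_1,v_2,v_3,v_4] = [v_2,v_3,v_4] − [v_1,v_3,v_4] + [v_1,v_2,v_4] − [v_1,v_2,v_3],
  ∂[v_0,v_1,v_2,v_3] = [v_1,v_2,v_3] − [v_0,v_2,v_3] + [v_0,v_1,v_3] − [v_0,v_1,v_2].
As a 10×5 matrix over Z this has rank 4, with invariant factors (1,1,1,1).

Reading off H_k = ker ∂_k / im ∂_{k+1}:

  H_0: rank C_0 − rank ∂_1 = 5 − 4 = 1, and the invariant factors of ∂_1 are all 1, so H_0 ≅ Z.
  H_1: rank ker ∂_1 − rank ∂_2 = (10 − 4) − 6 = 0, and the invariant factors of ∂_2 are all 1, so H_1 ≅ 0.
  H_2: rank ker ∂_2 − rank ∂_3 = (10 − 6) − 4 = 0, and the invariant factors of ∂_3 are all 1, so H_2 ≅ 0.
  H_3: rank ker ∂_3 − rank ∂_4 = (5 − 4) − 0 = 1, and there is no ∂_4, so H_3 ≅ Z.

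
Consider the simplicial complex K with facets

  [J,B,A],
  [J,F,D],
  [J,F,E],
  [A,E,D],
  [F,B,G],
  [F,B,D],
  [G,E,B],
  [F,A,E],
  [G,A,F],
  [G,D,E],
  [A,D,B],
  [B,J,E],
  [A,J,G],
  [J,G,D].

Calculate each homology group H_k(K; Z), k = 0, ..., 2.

Take the total order A < B < D < E < F < G < J on the vertex set. Then K (dimension 2) consists of the simplices:

  0-simplices (7): A, B, D, E, F, G, J
  1-simplices (21): AB, AD, AE, AF, AG, AJ, BD, BE, BF, BG, BJ, DE, DF, DG, DJ, EF, EG, EJ, FG, FJ, GJ
  2-simplices (14): ABD, ABJ, ADE, AEF, AFG, AGJ, BDF, BEG, BEJ, BFG, DEG, DFJ, DGJ, EFJ

Hence C_0 ≅ Z^7, C_1 ≅ Z^21, C_2 ≅ Z^14.

∂_1: C_1 → C_0 sends each edge [p,q] (with p < q) to q − p.
The 7×21 boundary matrix has rank 6 and Smith normal form diag(1,1,1,1,1,1).

∂_2: C_2 → C_1 acts by ∂[p,q,r] = [q,r] − [p,r] + [p,q]. For instance
  ∂DGJ = GJ − DJ + DG,
  ∂ABD = BD − AD + AB.
The 21×14 boundary matrix has rank 13 and Smith normal form diag(1,1,1,1,1,1,1,1,1,1,1,1,1).

Computing H_k = (kernel of ∂_k) / (image of ∂_{k+1}):

  H_0: rank C_0 − rank ∂_1 = 7 − 6 = 1, and the invariant factors of ∂_1 are all 1, so H_0 = Z.
  H_1: rank ker ∂_1 − rank ∂_2 = (21 − 6) − 13 = 2, and the invariant factors of ∂_2 are all 1, so H_1 = Z^2.
  H_2: rank ker ∂_2 − rank ∂_3 = (14 − 13) − 0 = 1, and there is no ∂_3, so H_2 = Z.

H_0 = Z,  H_1 = Z^2,  H_2 = Z.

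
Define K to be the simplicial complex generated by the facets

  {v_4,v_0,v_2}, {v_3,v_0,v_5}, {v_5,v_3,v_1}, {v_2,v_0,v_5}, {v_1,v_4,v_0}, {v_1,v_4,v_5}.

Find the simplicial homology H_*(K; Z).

H_0 ≅ Z,  H_1 ≅ Z,  H_2 = 0.

Fix the vertex order v_0 < v_1 < v_2 < v_3 < v_4 < v_5 and write every simplex with vertices in increasing order. Then dim K = 2 and the simplices of K are:

  0-simplices (6): [v_0], [v_1], [v_2], [v_3], [v_4], [v_5]
  1-simplices (12): [v_0,v_1], [v_0,v_2], [v_0,v_3], [v_0,v_4], [v_0,v_5], [v_1,v_3], [v_1,v_4], [v_1,v_5], [v_2,v_4], [v_2,v_5], [v_3,v_5], [v_4,v_5]
  2-simplices (6): [v_0,v_1,v_4], [v_0,v_2,v_4], [v_0,v_2,v_5], [v_0,v_3,v_5], [v_1,v_3,v_5], [v_1,v_4,v_5]

Hence C_0 ≅ Z^6, C_1 ≅ Z^12, C_2 ≅ Z^6.

The boundary map ∂_1: C_1 → C_0 is given by ∂[p,q] = [q] − [p].
The resulting 6×12 matrix has rank 5, and its Smith normal form has invariant factors (1,1,1,1,1).

∂_2: C_2 → C_1 sends each 2-simplex [p,q,r] to [q,r] − [p,r] + [p,q]. For instance
  ∂[v_0,v_2,v_5] = [v_2,v_5] − [v_0,v_5] + [v_0,v_2],
  ∂[v_1,v_3,v_5] = [v_3,v_5] − [v_1,v_5] + [v_1,v_3].
This gives a 12×6 integer matrix of rank 6; reducing to Smith normal form yields diagonal entries (1,1,1,1,1,1).

Computing H_k = (kernel of ∂_k) / (image of ∂_{k+1}):

  H_0: rank C_0 − rank ∂_1 = 6 − 5 = 1, and the invariant factors of ∂_1 are all 1, so H_0 = Z.
  H_1: rank ker ∂_1 − rank ∂_2 = (12 − 5) − 6 = 1, and the invariant factors of ∂_2 are all 1, so H_1 = Z.
  H_2: rank ker ∂_2 − rank ∂_3 = (6 − 6) − 0 = 0, and there is no ∂_3, so H_2 = 0.

As a check, the Euler characteristic is 6 − 12 + 6 = 0, which agrees with 1 − 1 + 0 = 0.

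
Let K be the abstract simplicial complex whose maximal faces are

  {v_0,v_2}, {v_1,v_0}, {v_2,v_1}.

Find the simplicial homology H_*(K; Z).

H_0 = Z,  H_1 = Z.

Fix the vertex order v_0 < v_1 < v_2 and write every simplex with vertices in increasing order. Then dim K = 1 and the simplices of K are:

  0-simplices (3): [v_0], [v_1], [v_2]
  1-simplices (3): [v_0,v_1], [v_0,v_2], [v_1,v_2]

giving chain groups C_0 ≅ Z^3, C_1 ≅ Z^3.

The boundary map ∂_1: C_1 → C_0 maps an edge to its endpoints' difference, ∂[p,q] = q − p. For instance
  ∂[v_0,v_2] = [v_2] − [v_0].
The 3×3 boundary matrix has rank 2 and Smith normal form diag(1,1).

Computing H_k = (kernel of ∂_k) / (image of ∂_{k+1}):

  H_0: rank C_0 − rank ∂_1 = 3 − 2 = 1, and the invariant factors of ∂_1 are all 1, so H_0 = Z.
  H_1: rank ker ∂_1 − rank ∂_2 = (3 − 2) − 0 = 1, and there is no ∂_2, so H_1 = Z.

As a check, the Euler characteristic is 3 − 3 = 0, which agrees with 1 − 1 = 0.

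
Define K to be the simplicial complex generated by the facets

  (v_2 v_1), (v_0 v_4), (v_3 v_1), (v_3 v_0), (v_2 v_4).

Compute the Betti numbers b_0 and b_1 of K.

Fix the vertex order v_0 < v_1 < v_2 < v_3 < v_4 and write every simplex with vertices in increasing order. Then dim K = 1 and the simplices of K are:

  0-simplices (5): [v_0], [v_1], [v_2], [v_3], [v_4]
  1-simplices (5): [v_0,v_3], [v_0,v_4], [v_1,v_2], [v_1,v_3], [v_2,v_4]

Hence C_0 ≅ Z^5, C_1 ≅ Z^5.

∂_1: C_1 → C_0 sends each edge [p,q] (with p < q) to q − p. For instance
  ∂[v_0,v_4] = [v_4] − [v_0].
As a 5×5 matrix over Z this has rank 4, with invariant factors (1,1,1,1).

From H_k ≅ ker(∂_k) / im(∂_{k+1}) we obtain:

  H_0: rank C_0 − rank ∂_1 = 5 − 4 = 1, and the invariant factors of ∂_1 are all 1, so H_0 = Z.
  H_1: rank ker ∂_1 − rank ∂_2 = (5 − 4) − 0 = 1, and there is no ∂_2, so H_1 = Z.

Hence the Betti numbers are b_0 = 1, b_1 = 1.

b_0 = 1, b_1 = 1.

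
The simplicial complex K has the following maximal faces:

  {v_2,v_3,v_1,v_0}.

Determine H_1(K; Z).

H_1 = 0.

We work with the vertex ordering v_0 < v_1 < v_2 < v_3. The simplices of K, each written with vertices in increasing order, are:

  0-simplices (4): [v_0], [v_1], [v_2], [v_3]
  1-simplices (6): [v_0,v_1], [v_0,v_2], [v_0,v_3], [v_1,v_2], [v_1,v_3], [v_2,v_3]
  2-simplices (4): [v_0,v_1,v_2], [v_0,v_1,v_3], [v_0,v_2,v_3], [v_1,v_2,v_3]
  3-simplices (1): [v_0,v_1,v_2,v_3]

so the chain groups are C_0 ≅ Z^4, C_1 ≅ Z^6, C_2 ≅ Z^4, C_3 ≅ Z^1.

The boundary map ∂_1: C_1 → C_0 maps an edge to its endpoints' difference, ∂[p,q] = q − p. For instance
  ∂[v_0,v_2] = [v_2] − [v_0].
As a 4×6 matrix over Z this has rank 3, with invariant factors (1,1,1).

Boundary ∂_2: C_2 → C_1 maps a triangle to the signed sum of its edges. For instance
  ∂[v_0,v_2,v_3] = [v_2,v_3] − [v_0,v_3] + [v_0,v_2],
  ∂[v_0,v_1,v_3] = [v_1,v_3] − [v_0,v_3] + [v_0,v_1].
The 6×4 boundary matrix has rank 3 and Smith normal form diag(1,1,1).

∂_3: C_3 → C_2 sends each 3-simplex σ to the alternating sum Σ_i (−1)^i (σ with its i-th vertex removed). For instance
  ∂[v_0,v_1,v_2,v_3] = [v_1,v_2,v_3] − [v_0,v_2,v_3] + [v_0,v_1,v_3] − [v_0,v_1,v_2].
The 4×1 boundary matrix has rank 1 and Smith normal form diag(1).

Reading off H_k = ker ∂_k / im ∂_{k+1}:

  H_1: rank ker ∂_1 − rank ∂_2 = (6 − 3) − 3 = 0, and the invariant factors of ∂_2 are all 1, so H_1 ≅ 0.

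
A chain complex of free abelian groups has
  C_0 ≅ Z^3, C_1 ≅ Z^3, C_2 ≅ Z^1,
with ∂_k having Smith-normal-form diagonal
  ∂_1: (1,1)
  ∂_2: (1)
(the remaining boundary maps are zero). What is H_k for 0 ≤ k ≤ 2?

H_0 ≅ Z,  H_1 = 0,  H_2 = 0.

H_0: b_0 = 3 − 0 − 2 = 1; torsion from ∂_1 factors > 1: none. So H_0 ≅ Z.
H_1: b_1 = 3 − 2 − 1 = 0; torsion from ∂_2 factors > 1: none. So H_1 ≅ 0.
H_2: b_2 = 1 − 1 − 0 = 0; torsion from ∂_3 factors > 1: none. So H_2 ≅ 0.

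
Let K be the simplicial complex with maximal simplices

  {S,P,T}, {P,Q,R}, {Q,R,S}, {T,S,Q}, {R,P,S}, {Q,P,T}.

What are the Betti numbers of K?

b_0 = 1, b_1 = 0, b_2 = 1.

Fix the vertex order P < Q < R < S < T and write every simplex with vertices in increasing order. Then dim K = 2 and the simplices of K are:

  0-simplices (5): P, Q, R, S, T
  1-simplices (9): PQ, PR, PS, PT, QR, QS, QT, RS, ST
  2-simplices (6): PQR, PQT, PRS, PST, QRS, QST

Hence C_0 ≅ Z^5, C_1 ≅ Z^9, C_2 ≅ Z^6.

The boundary map ∂_1: C_1 → C_0 maps an edge to its endpoints' difference, ∂[p,q] = q − p.
The 5×9 boundary matrix has rank 4 and Smith normal form diag(1,1,1,1).

∂_2: C_2 → C_1 sends each 2-simplex [p,q,r] to [q,r] − [p,r] + [p,q]. For instance
  ∂PQT = QT − PT + PQ,
  ∂QST = ST − QT + QS.
The resulting 9×6 matrix has rank 5, and its Smith normal form has invariant factors (1,1,1,1,1).

Reading off H_k = ker ∂_k / im ∂_{k+1}:

  H_0: rank C_0 − rank ∂_1 = 5 − 4 = 1, and the invariant factors of ∂_1 are all 1, so H_0 = Z.
  H_1: rank ker ∂_1 − rank ∂_2 = (9 − 4) − 5 = 0, and the invariant factors of ∂_2 are all 1, so H_1 = 0.
  H_2: rank ker ∂_2 − rank ∂_3 = (6 − 5) − 0 = 1, and there is no ∂_3, so H_2 = Z.

Hence the Betti numbers are b_0 = 1, b_1 = 0, b_2 = 1.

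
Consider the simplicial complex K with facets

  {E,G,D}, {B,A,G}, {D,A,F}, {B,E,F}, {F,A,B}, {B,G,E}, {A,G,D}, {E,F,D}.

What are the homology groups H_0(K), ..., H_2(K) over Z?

We work with the vertex ordering A < B < D < E < F < G. The simplices of K, each written with vertices in increasing order, are:

  0-simplices (6): A, B, D, E, F, G
  1-simplices (12): AB, AD, AF, AG, BE, BF, BG, DE, DF, DG, EF, EG
  2-simplices (8): ABF, ABG, ADF, ADG, BEF, BEG, DEF, DEG

Hence C_0 ≅ Z^6, C_1 ≅ Z^12, C_2 ≅ Z^8.

Boundary ∂_1: C_1 → C_0 maps an edge to its endpoints' difference, ∂[p,q] = q − p. For instance
  ∂EG = G − E.
As a 6×12 matrix over Z this has rank 5, with invariant factors (1,1,1,1,1).

∂_2: C_2 → C_1 acts by ∂[p,q,r] = [q,r] − [p,r] + [p,q]. For instance
  ∂BEG = EG − BG + BE,
  ∂ABG = BG − AG + AB.
The 12×8 boundary matrix has rank 7 and Smith normal form diag(1,1,1,1,1,1,1).

Computing H_k = (kernel of ∂_k) / (image of ∂_{k+1}):

  H_0: rank C_0 − rank ∂_1 = 6 − 5 = 1, and the invariant factors of ∂_1 are all 1, so H_0 ≅ Z.
  H_1: rank ker ∂_1 − rank ∂_2 = (12 − 5) − 7 = 0, and the invariant factors of ∂_2 are all 1, so H_1 ≅ 0.
  H_2: rank ker ∂_2 − rank ∂_3 = (8 − 7) − 0 = 1, and there is no ∂_3, so H_2 ≅ Z.

As a check, the Euler characteristic is 6 − 12 + 8 = 2, which agrees with 1 − 0 + 1 = 2.

H_0 = Z,  H_1 = 0,  H_2 = Z.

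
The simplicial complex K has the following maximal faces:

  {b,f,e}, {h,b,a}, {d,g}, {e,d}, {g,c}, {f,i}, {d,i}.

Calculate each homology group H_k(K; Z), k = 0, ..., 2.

We work with the vertex ordering a < b < c < d < e < f < g < h < i. The simplices of K, each written with vertices in increasing order, are:

  0-simplices (9): a, b, c, d, e, f, g, h, i
  1-simplices (11): ab, ah, be, bf, bh, cg, de, dg, di, ef, fi
  2-simplices (2): abh, bef

so the chain groups are C_0 ≅ Z^9, C_1 ≅ Z^11, C_2 ≅ Z^2.

∂_1: C_1 → C_0 is given by ∂[p,q] = [q] − [p]. For instance
  ∂bf = f − b.
This gives a 9×11 integer matrix of rank 8; reducing to Smith normal form yields diagonal entries (1,1,1,1,1,1,1,1).

The boundary map ∂_2: C_2 → C_1 acts by ∂[p,q,r] = [q,r] − [p,r] + [p,q]. For instance
  ∂abh = bh − ah + ab,
  ∂bef = ef − bf + be.
This gives a 11×2 integer matrix of rank 2; reducing to Smith normal form yields diagonal entries (1,1).

Computing H_k = (kernel of ∂_k) / (image of ∂_{k+1}):

  H_0: rank C_0 − rank ∂_1 = 9 − 8 = 1, and the invariant factors of ∂_1 are all 1, so H_0 = Z.
  H_1: rank ker ∂_1 − rank ∂_2 = (11 − 8) − 2 = 1, and the invariant factors of ∂_2 are all 1, so H_1 = Z.
  H_2: rank ker ∂_2 − rank ∂_3 = (2 − 2) − 0 = 0, and there is no ∂_3, so H_2 = 0.

H_0 ≅ Z,  H_1 ≅ Z,  H_2 = 0.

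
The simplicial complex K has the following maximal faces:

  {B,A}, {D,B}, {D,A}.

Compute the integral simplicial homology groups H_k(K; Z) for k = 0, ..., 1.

Fix the vertex order A < B < D and write every simplex with vertices in increasing order. Then dim K = 1 and the simplices of K are:

  0-simplices (3): A, B, D
  1-simplices (3): AB, AD, BD

so the chain groups are C_0 ≅ Z^3, C_1 ≅ Z^3.

∂_1: C_1 → C_0 maps an edge to its endpoints' difference, ∂[p,q] = q − p. For instance
  ∂AD = D − A.
As a 3×3 matrix over Z this has rank 2, with invariant factors (1,1).

Now H_k = ker ∂_k / im ∂_{k+1}, so:

  H_0: rank C_0 − rank ∂_1 = 3 − 2 = 1, and the invariant factors of ∂_1 are all 1, so H_0 ≅ Z.
  H_1: rank ker ∂_1 − rank ∂_2 = (3 − 2) − 0 = 1, and there is no ∂_2, so H_1 ≅ Z.

As a check, the Euler characteristic is 3 − 3 = 0, which agrees with 1 − 1 = 0.

H_0 = Z,  H_1 = Z.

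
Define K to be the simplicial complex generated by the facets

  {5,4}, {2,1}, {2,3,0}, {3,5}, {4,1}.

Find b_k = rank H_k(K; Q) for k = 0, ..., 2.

b_0 = 1, b_1 = 1, b_2 = 0.

Fix the vertex order 0 < 1 < 2 < 3 < 4 < 5 and write every simplex with vertices in increasing order. Then dim K = 2 and the simplices of K are:

  0-simplices (6): [0], [1], [2], [3], [4], [5]
  1-simplices (7): [0,2], [0,3], [1,2], [1,4], [2,3], [3,5], [4,5]
  2-simplices (1): [0,2,3]

Hence C_0 ≅ Z^6, C_1 ≅ Z^7, C_2 ≅ Z^1.

∂_1: C_1 → C_0 is given by ∂[p,q] = [q] − [p]. For instance
  ∂[1,2] = [2] − [1].
The resulting 6×7 matrix has rank 5, and its Smith normal form has invariant factors (1,1,1,1,1).

The boundary map ∂_2: C_2 → C_1 sends each 2-simplex [p,q,r] to [q,r] − [p,r] + [p,q]. For instance
  ∂[0,2,3] = [2,3] − [0,3] + [0,2].
As a 7×1 matrix over Z this has rank 1, with invariant factors (1).

Computing H_k = (kernel of ∂_k) / (image of ∂_{k+1}):

  H_0: rank C_0 − rank ∂_1 = 6 − 5 = 1, and the invariant factors of ∂_1 are all 1, so H_0 ≅ Z.
  H_1: rank ker ∂_1 − rank ∂_2 = (7 − 5) − 1 = 1, and the invariant factors of ∂_2 are all 1, so H_1 ≅ Z.
  H_2: rank ker ∂_2 − rank ∂_3 = (1 − 1) − 0 = 0, and there is no ∂_3, so H_2 ≅ 0.

Hence the Betti numbers are b_0 = 1, b_1 = 1, b_2 = 0.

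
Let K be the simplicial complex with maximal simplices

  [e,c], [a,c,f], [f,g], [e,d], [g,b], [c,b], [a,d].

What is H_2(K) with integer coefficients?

H_2 = 0.

Fix the vertex order a < b < c < d < e < f < g and write every simplex with vertices in increasing order. Then dim K = 2 and the simplices of K are:

  0-simplices (7): a, b, c, d, e, f, g
  1-simplices (9): ac, ad, af, bc, bg, ce, cf, de, fg
  2-simplices (1): acf

so the chain groups are C_0 ≅ Z^7, C_1 ≅ Z^9, C_2 ≅ Z^1.

∂_1: C_1 → C_0 is given by ∂[p,q] = [q] − [p]. For instance
  ∂ad = d − a.
The 7×9 boundary matrix has rank 6 and Smith normal form diag(1,1,1,1,1,1).

∂_2: C_2 → C_1 sends each 2-simplex [p,q,r] to [q,r] − [p,r] + [p,q]. For instance
  ∂acf = cf − af + ac.
This gives a 9×1 integer matrix of rank 1; reducing to Smith normal form yields diagonal entries (1).

Now H_k = ker ∂_k / im ∂_{k+1}, so:

  H_2: rank ker ∂_2 − rank ∂_3 = (1 − 1) − 0 = 0, and there is no ∂_3, so H_2 = 0.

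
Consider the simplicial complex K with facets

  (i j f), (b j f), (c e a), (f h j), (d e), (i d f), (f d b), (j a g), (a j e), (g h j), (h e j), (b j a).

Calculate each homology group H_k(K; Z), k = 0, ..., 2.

Take the total order a < b < c < d < e < f < g < h < i < j on the vertex set. Then K (dimension 2) consists of the simplices:

  0-simplices (10): a, b, c, d, e, f, g, h, i, j
  1-simplices (21): ab, ac, ae, ag, aj, bd, bf, bj, ce, de, df, di, eh, ej, fh, fi, fj, gh, gj, hj, ij
  2-simplices (11): abj, ace, aej, agj, bdf, bfj, dfi, ehj, fhj, fij, ghj

giving chain groups C_0 ≅ Z^10, C_1 ≅ Z^21, C_2 ≅ Z^11.

Boundary ∂_1: C_1 → C_0 is given by ∂[p,q] = [q] − [p].
This gives a 10×21 integer matrix of rank 9; reducing to Smith normal form yields diagonal entries (1,1,1,1,1,1,1,1,1).

∂_2: C_2 → C_1 acts by ∂[p,q,r] = [q,r] − [p,r] + [p,q]. For instance
  ∂aej = ej − aj + ae,
  ∂ghj = hj − gj + gh.
This gives a 21×11 integer matrix of rank 11; reducing to Smith normal form yields diagonal entries (1,1,1,1,1,1,1,1,1,1,1).

Computing H_k = (kernel of ∂_k) / (image of ∂_{k+1}):

  H_0: rank C_0 − rank ∂_1 = 10 − 9 = 1, and the invariant factors of ∂_1 are all 1, so H_0 ≅ Z.
  H_1: rank ker ∂_1 − rank ∂_2 = (21 − 9) − 11 = 1, and the invariant factors of ∂_2 are all 1, so H_1 ≅ Z.
  H_2: rank ker ∂_2 − rank ∂_3 = (11 − 11) − 0 = 0, and there is no ∂_3, so H_2 ≅ 0.

As a check, the Euler characteristic is 10 − 21 + 11 = 0, which agrees with 1 − 1 + 0 = 0.

H_0 = Z,  H_1 = Z,  H_2 = 0.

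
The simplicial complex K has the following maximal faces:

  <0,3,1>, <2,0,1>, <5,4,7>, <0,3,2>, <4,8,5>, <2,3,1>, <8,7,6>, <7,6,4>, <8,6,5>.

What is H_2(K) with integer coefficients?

Fix the vertex order 0 < 1 < 2 < 3 < 4 < 5 < 6 < 7 < 8 and write every simplex with vertices in increasing order. Then dim K = 2 and the simplices of K are:

  0-simplices (9): [0], [1], [2], [3], [4], [5], [6], [7], [8]
  1-simplices (16): [0,1], [0,2], [0,3], [1,2], [1,3], [2,3], [4,5], [4,6], [4,7], [4,8], [5,6], [5,7], [5,8], [6,7], [6,8], [7,8]
  2-simplices (9): [0,1,2], [0,1,3], [0,2,3], [1,2,3], [4,5,7], [4,5,8], [4,6,7], [5,6,8], [6,7,8]

Hence C_0 ≅ Z^9, C_1 ≅ Z^16, C_2 ≅ Z^9.

The boundary map ∂_1: C_1 → C_0 sends each edge [p,q] (with p < q) to q − p. For instance
  ∂[0,1] = [1] − [0].
This gives a 9×16 integer matrix of rank 7; reducing to Smith normal form yields diagonal entries (1,1,1,1,1,1,1).

The boundary map ∂_2: C_2 → C_1 acts by ∂[p,q,r] = [q,r] − [p,r] + [p,q]. For instance
  ∂[5,6,8] = [6,8] − [5,8] + [5,6],
  ∂[0,2,3] = [2,3] − [0,3] + [0,2].
The resulting 16×9 matrix has rank 8, and its Smith normal form has invariant factors (1,1,1,1,1,1,1,1).

Computing H_k = (kernel of ∂_k) / (image of ∂_{k+1}):

  H_2: rank ker ∂_2 − rank ∂_3 = (9 − 8) − 0 = 1, and there is no ∂_3, so H_2 ≅ Z.

H_2 ≅ Z.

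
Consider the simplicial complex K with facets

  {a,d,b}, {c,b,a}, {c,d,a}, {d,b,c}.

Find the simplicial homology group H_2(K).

H_2 = Z.

Order the vertices as a < b < c < d. Listing each simplex with vertices in this order, K has dimension 2 with simplices:

  0-simplices (4): a, b, c, d
  1-simplices (6): ab, ac, ad, bc, bd, cd
  2-simplices (4): abc, abd, acd, bcd

so the chain groups are C_0 ≅ Z^4, C_1 ≅ Z^6, C_2 ≅ Z^4.

∂_1: C_1 → C_0 sends each edge [p,q] (with p < q) to q − p.
The resulting 4×6 matrix has rank 3, and its Smith normal form has invariant factors (1,1,1).

Boundary ∂_2: C_2 → C_1 acts by ∂[p,q,r] = [q,r] − [p,r] + [p,q]. For instance
  ∂abd = bd − ad + ab,
  ∂abc = bc − ac + ab.
As a 6×4 matrix over Z this has rank 3, with invariant factors (1,1,1).

Computing H_k = (kernel of ∂_k) / (image of ∂_{k+1}):

  H_2: rank ker ∂_2 − rank ∂_3 = (4 − 3) − 0 = 1, and there is no ∂_3, so H_2 ≅ Z.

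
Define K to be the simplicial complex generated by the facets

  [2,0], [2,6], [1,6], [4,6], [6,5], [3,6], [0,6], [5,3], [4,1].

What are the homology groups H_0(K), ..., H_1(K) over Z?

Order the vertices as 0 < 1 < 2 < 3 < 4 < 5 < 6. Listing each simplex with vertices in this order, K has dimension 1 with simplices:

  0-simplices (7): [0], [1], [2], [3], [4], [5], [6]
  1-simplices (9): [0,2], [0,6], [1,4], [1,6], [2,6], [3,5], [3,6], [4,6], [5,6]

giving chain groups C_0 ≅ Z^7, C_1 ≅ Z^9.

Boundary ∂_1: C_1 → C_0 sends each edge [p,q] (with p < q) to q − p. For instance
  ∂[2,6] = [6] − [2].
As a 7×9 matrix over Z this has rank 6, with invariant factors (1,1,1,1,1,1).

From H_k ≅ ker(∂_k) / im(∂_{k+1}) we obtain:

  H_0: rank C_0 − rank ∂_1 = 7 − 6 = 1, and the invariant factors of ∂_1 are all 1, so H_0 = Z.
  H_1: rank ker ∂_1 − rank ∂_2 = (9 − 6) − 0 = 3, and there is no ∂_2, so H_1 = Z^3.

H_0 = Z,  H_1 = Z^3.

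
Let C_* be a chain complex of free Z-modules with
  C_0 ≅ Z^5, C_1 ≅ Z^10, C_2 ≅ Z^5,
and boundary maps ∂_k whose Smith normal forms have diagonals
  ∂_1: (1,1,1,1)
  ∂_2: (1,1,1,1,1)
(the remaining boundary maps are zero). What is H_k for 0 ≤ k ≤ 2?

H_0 = Z,  H_1 = Z,  H_2 = 0.

H_0: b_0 = 5 − 0 − 4 = 1; torsion from ∂_1 factors > 1: none. So H_0 = Z.
H_1: b_1 = 10 − 4 − 5 = 1; torsion from ∂_2 factors > 1: none. So H_1 = Z.
H_2: b_2 = 5 − 5 − 0 = 0; torsion from ∂_3 factors > 1: none. So H_2 = 0.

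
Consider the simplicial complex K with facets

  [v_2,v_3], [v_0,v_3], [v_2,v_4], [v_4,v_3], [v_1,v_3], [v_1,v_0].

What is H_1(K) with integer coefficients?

Order the vertices as v_0 < v_1 < v_2 < v_3 < v_4. Listing each simplex with vertices in this order, K has dimension 1 with simplices:

  0-simplices (5): [v_0], [v_1], [v_2], [v_3], [v_4]
  1-simplices (6): [v_0,v_1], [v_0,v_3], [v_1,v_3], [v_2,v_3], [v_2,v_4], [v_3,v_4]

giving chain groups C_0 ≅ Z^5, C_1 ≅ Z^6.

The boundary map ∂_1: C_1 → C_0 maps an edge to its endpoints' difference, ∂[p,q] = q − p. For instance
  ∂[v_2,v_3] = [v_3] − [v_2].
This gives a 5×6 integer matrix of rank 4; reducing to Smith normal form yields diagonal entries (1,1,1,1).

Computing H_k = (kernel of ∂_k) / (image of ∂_{k+1}):

  H_1: rank ker ∂_1 − rank ∂_2 = (6 − 4) − 0 = 2, and there is no ∂_2, so H_1 = Z^2.

(K is a triangulation of a wedge of 2 circles.)

H_1 = Z^2.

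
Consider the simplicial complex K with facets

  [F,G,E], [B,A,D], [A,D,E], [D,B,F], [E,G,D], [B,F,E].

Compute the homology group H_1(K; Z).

Order the vertices as A < B < D < E < F < G. Listing each simplex with vertices in this order, K has dimension 2 with simplices:

  0-simplices (6): A, B, D, E, F, G
  1-simplices (12): AB, AD, AE, BD, BE, BF, DE, DF, DG, EF, EG, FG
  2-simplices (6): ABD, ADE, BDF, BEF, DEG, EFG

giving chain groups C_0 ≅ Z^6, C_1 ≅ Z^12, C_2 ≅ Z^6.

The boundary map ∂_1: C_1 → C_0 maps an edge to its endpoints' difference, ∂[p,q] = q − p. For instance
  ∂AD = D − A.
The resulting 6×12 matrix has rank 5, and its Smith normal form has invariant factors (1,1,1,1,1).

∂_2: C_2 → C_1 acts by ∂[p,q,r] = [q,r] − [p,r] + [p,q]. For instance
  ∂EFG = FG − EG + EF,
  ∂ABD = BD − AD + AB.
The resulting 12×6 matrix has rank 6, and its Smith normal form has invariant factors (1,1,1,1,1,1).

Computing H_k = (kernel of ∂_k) / (image of ∂_{k+1}):

  H_1: rank ker ∂_1 − rank ∂_2 = (12 − 5) − 6 = 1, and the invariant factors of ∂_2 are all 1, so H_1 = Z.

H_1 ≅ Z.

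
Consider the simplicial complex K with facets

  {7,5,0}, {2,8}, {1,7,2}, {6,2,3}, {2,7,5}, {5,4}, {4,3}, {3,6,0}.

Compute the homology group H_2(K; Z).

K has 9 vertices, 15 edges, 5 triangles.
rank ∂_2 = 5, rank ∂_3 = 0 ⇒ b_2 = 5 − 5 − 0 = 0. So H_2 ≅ 0.

H_2 ≅ 0.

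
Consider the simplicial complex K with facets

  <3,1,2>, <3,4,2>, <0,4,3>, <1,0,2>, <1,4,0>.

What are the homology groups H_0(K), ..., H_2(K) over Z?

Fix the vertex order 0 < 1 < 2 < 3 < 4 and write every simplex with vertices in increasing order. Then dim K = 2 and the simplices of K are:

  0-simplices (5): [0], [1], [2], [3], [4]
  1-simplices (10): [0,1], [0,2], [0,3], [0,4], [1,2], [1,3], [1,4], [2,3], [2,4], [3,4]
  2-simplices (5): [0,1,2], [0,1,4], [0,3,4], [1,2,3], [2,3,4]

Hence C_0 ≅ Z^5, C_1 ≅ Z^10, C_2 ≅ Z^5.

The boundary map ∂_1: C_1 → C_0 maps an edge to its endpoints' difference, ∂[p,q] = q − p. For instance
  ∂[1,2] = [2] − [1].
As a 5×10 matrix over Z this has rank 4, with invariant factors (1,1,1,1).

∂_2: C_2 → C_1 sends each 2-simplex [p,q,r] to [q,r] − [p,r] + [p,q]. For instance
  ∂[0,1,2] = [1,2] − [0,2] + [0,1],
  ∂[0,3,4] = [3,4] − [0,4] + [0,3].
This gives a 10×5 integer matrix of rank 5; reducing to Smith normal form yields diagonal entries (1,1,1,1,1).

Computing H_k = (kernel of ∂_k) / (image of ∂_{k+1}):

  H_0: rank C_0 − rank ∂_1 = 5 − 4 = 1, and the invariant factors of ∂_1 are all 1, so H_0 = Z.
  H_1: rank ker ∂_1 − rank ∂_2 = (10 − 4) − 5 = 1, and the invariant factors of ∂_2 are all 1, so H_1 = Z.
  H_2: rank ker ∂_2 − rank ∂_3 = (5 − 5) − 0 = 0, and there is no ∂_3, so H_2 = 0.

H_0 ≅ Z,  H_1 ≅ Z,  H_2 = 0.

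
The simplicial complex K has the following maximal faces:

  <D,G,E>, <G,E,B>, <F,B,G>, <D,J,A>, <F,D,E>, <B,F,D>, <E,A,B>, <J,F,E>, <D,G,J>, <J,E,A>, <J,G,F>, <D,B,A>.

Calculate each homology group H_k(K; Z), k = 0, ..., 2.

H_0 ≅ Z,  H_1 ≅ Z/2,  H_2 = 0.

K has 7 vertices, 18 edges, 12 triangles.
rank ∂_0 = 0, rank ∂_1 = 6 ⇒ b_0 = 7 − 0 − 6 = 1; all invariant factors of ∂_1 are 1 so no torsion. So H_0 ≅ Z.
rank ∂_1 = 6, rank ∂_2 = 12 ⇒ b_1 = 18 − 6 − 12 = 0; ∂_2 has invariant factor(s) [2] giving torsion. So H_1 ≅ Z/2.
rank ∂_2 = 12, rank ∂_3 = 0 ⇒ b_2 = 12 − 12 − 0 = 0. So H_2 ≅ 0.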